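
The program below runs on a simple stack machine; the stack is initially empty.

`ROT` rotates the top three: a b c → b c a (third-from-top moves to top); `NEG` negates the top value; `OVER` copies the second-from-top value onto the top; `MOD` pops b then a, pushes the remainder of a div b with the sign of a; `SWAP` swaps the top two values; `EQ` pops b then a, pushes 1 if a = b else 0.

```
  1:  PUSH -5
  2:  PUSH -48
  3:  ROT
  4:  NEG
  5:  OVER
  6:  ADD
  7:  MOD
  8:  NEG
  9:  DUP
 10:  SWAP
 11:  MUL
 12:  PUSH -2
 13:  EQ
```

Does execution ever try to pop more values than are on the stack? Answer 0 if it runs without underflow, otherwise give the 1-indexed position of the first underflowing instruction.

3

PUSH -5  → -5
PUSH -48 → -5 -48
ROT  — needs 3 operands, stack has 2 → underflow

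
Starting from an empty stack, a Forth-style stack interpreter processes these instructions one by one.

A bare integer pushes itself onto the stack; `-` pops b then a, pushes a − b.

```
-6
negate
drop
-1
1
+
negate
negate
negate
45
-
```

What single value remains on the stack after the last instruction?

-6     → [-6]
negate → [6]
drop   → []
-1     → [-1]
1      → [-1, 1]
+      → [0]
negate → [0]
negate → [0]
negate → [0]
45     → [0, 45]
-      → [-45]

-45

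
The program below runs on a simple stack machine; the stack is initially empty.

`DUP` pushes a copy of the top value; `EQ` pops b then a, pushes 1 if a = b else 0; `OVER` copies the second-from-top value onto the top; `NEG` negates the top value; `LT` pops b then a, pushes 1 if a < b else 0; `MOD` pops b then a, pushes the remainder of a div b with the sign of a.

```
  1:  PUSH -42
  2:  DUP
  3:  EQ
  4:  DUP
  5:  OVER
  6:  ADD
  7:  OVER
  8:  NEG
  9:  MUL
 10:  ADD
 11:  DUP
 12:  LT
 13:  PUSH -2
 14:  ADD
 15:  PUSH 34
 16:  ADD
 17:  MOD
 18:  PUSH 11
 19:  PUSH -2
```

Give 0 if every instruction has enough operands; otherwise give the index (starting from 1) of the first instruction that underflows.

17

PUSH -42  -42
DUP       -42 -42
EQ        1
DUP       1 1
OVER      1 1 1
ADD       1 2
OVER      1 2 1
NEG       1 2 -1
MUL       1 -2
ADD       -1
DUP       -1 -1
LT        0
PUSH -2   0 -2
ADD       -2
PUSH 34   -2 34
ADD       32
MOD  — needs 2 operands, stack has 1 → underflow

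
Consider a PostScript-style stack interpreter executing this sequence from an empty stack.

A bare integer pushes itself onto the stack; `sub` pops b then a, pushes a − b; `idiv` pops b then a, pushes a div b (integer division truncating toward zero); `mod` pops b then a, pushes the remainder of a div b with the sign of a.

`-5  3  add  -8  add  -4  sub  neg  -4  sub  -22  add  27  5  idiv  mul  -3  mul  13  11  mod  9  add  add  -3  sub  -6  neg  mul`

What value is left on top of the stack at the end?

-5   -> -5
3    -> -5 3
add  -> -2
-8   -> -2 -8
add  -> -10
-4   -> -10 -4
sub  -> -6
neg  -> 6
-4   -> 6 -4
sub  -> 10
-22  -> 10 -22
add  -> -12
27   -> -12 27
5    -> -12 27 5
idiv -> -12 5
mul  -> -60
-3   -> -60 -3
mul  -> 180
13   -> 180 13
11   -> 180 13 11
mod  -> 180 2
9    -> 180 2 9
add  -> 180 11
add  -> 191
-3   -> 191 -3
sub  -> 194
-6   -> 194 -6
neg  -> 194 6
mul  -> 1164

1164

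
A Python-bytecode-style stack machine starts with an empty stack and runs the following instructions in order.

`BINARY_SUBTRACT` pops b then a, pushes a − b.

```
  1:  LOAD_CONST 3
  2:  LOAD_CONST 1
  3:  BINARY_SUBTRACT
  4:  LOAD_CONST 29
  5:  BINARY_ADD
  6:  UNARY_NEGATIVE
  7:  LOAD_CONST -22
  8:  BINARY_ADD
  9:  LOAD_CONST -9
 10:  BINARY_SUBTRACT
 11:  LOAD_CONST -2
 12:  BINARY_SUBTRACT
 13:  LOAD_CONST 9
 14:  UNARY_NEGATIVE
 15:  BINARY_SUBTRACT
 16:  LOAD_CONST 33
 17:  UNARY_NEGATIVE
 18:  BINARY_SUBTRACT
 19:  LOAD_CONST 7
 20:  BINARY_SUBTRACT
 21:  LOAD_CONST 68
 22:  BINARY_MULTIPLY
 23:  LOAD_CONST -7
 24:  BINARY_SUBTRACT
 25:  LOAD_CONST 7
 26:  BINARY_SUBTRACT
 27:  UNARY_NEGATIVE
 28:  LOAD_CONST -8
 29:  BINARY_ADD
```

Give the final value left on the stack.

468

LOAD_CONST 3    → 3
LOAD_CONST 1    → 3 1
BINARY_SUBTRACT → 2
LOAD_CONST 29   → 2 29
BINARY_ADD      → 31
UNARY_NEGATIVE  → -31
LOAD_CONST -22  → -31 -22
BINARY_ADD      → -53
LOAD_CONST -9   → -53 -9
BINARY_SUBTRACT → -44
LOAD_CONST -2   → -44 -2
BINARY_SUBTRACT → -42
LOAD_CONST 9    → -42 9
UNARY_NEGATIVE  → -42 -9
BINARY_SUBTRACT → -33
LOAD_CONST 33   → -33 33
UNARY_NEGATIVE  → -33 -33
BINARY_SUBTRACT → 0
LOAD_CONST 7    → 0 7
BINARY_SUBTRACT → -7
LOAD_CONST 68   → -7 68
BINARY_MULTIPLY → -476
LOAD_CONST -7   → -476 -7
BINARY_SUBTRACT → -469
LOAD_CONST 7    → -469 7
BINARY_SUBTRACT → -476
UNARY_NEGATIVE  → 476
LOAD_CONST -8   → 476 -8
BINARY_ADD      → 468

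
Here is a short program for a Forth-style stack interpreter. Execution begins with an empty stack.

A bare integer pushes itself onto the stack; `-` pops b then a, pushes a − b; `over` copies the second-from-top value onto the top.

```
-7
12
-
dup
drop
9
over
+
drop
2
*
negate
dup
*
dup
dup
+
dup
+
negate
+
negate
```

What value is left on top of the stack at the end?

-7      -7
12      -7 12
-       -19
dup     -19 -19
drop    -19
9       -19 9
over    -19 9 -19
+       -19 -10
drop    -19
2       -19 2
*       -38
negate  38
dup     38 38
*       1444
dup     1444 1444
dup     1444 1444 1444
+       1444 2888
dup     1444 2888 2888
+       1444 5776
negate  1444 -5776
+       -4332
negate  4332

4332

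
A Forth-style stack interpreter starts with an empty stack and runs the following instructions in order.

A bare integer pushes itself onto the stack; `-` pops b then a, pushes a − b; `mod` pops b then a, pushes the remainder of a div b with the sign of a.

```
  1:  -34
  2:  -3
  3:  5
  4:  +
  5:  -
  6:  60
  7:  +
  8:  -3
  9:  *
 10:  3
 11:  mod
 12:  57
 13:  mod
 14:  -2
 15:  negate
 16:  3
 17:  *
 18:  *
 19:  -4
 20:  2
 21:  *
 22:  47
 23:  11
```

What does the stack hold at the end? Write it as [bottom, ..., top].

-34    -> [-34]
-3     -> [-34, -3]
5      -> [-34, -3, 5]
+      -> [-34, 2]
-      -> [-36]
60     -> [-36, 60]
+      -> [24]
-3     -> [24, -3]
*      -> [-72]
3      -> [-72, 3]
mod    -> [0]
57     -> [0, 57]
mod    -> [0]
-2     -> [0, -2]
negate -> [0, 2]
3      -> [0, 2, 3]
*      -> [0, 6]
*      -> [0]
-4     -> [0, -4]
2      -> [0, -4, 2]
*      -> [0, -8]
47     -> [0, -8, 47]
11     -> [0, -8, 47, 11]

[0, -8, 47, 11]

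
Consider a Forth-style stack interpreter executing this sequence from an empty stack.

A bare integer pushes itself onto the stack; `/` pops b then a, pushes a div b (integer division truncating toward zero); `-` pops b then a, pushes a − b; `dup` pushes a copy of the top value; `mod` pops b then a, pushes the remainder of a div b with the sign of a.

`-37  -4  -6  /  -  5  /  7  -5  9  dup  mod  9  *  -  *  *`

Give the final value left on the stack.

-37 -> -37
-4  -> -37 -4
-6  -> -37 -4 -6
/   -> -37 0
-   -> -37
5   -> -37 5
/   -> -7
7   -> -7 7
-5  -> -7 7 -5
9   -> -7 7 -5 9
dup -> -7 7 -5 9 9
mod -> -7 7 -5 0
9   -> -7 7 -5 0 9
*   -> -7 7 -5 0
-   -> -7 7 -5
*   -> -7 -35
*   -> 245

245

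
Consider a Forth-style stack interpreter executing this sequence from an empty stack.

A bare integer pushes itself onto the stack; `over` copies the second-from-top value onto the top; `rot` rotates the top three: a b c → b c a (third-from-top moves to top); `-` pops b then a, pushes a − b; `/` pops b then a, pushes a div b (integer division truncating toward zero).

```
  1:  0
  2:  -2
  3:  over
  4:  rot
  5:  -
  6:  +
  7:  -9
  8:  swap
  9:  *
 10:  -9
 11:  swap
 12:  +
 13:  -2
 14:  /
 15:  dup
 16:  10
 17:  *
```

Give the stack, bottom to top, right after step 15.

0    -> 0
-2   -> 0 -2
over -> 0 -2 0
rot  -> -2 0 0
-    -> -2 0
+    -> -2
-9   -> -2 -9
swap -> -9 -2
*    -> 18
-9   -> 18 -9
swap -> -9 18
+    -> 9
-2   -> 9 -2
/    -> -4
dup  -> -4 -4

[-4, -4]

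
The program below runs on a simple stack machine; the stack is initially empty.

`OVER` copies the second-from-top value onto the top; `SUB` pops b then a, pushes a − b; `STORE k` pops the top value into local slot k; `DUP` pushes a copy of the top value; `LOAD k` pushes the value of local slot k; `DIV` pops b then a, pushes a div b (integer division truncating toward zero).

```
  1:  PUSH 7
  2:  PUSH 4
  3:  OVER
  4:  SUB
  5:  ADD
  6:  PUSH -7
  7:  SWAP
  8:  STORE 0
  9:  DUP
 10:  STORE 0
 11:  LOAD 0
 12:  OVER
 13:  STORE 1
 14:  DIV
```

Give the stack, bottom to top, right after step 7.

PUSH 7   [7]
PUSH 4   [7, 4]
OVER     [7, 4, 7]
SUB      [7, -3]
ADD      [4]
PUSH -7  [4, -7]
SWAP     [-7, 4]

[-7, 4]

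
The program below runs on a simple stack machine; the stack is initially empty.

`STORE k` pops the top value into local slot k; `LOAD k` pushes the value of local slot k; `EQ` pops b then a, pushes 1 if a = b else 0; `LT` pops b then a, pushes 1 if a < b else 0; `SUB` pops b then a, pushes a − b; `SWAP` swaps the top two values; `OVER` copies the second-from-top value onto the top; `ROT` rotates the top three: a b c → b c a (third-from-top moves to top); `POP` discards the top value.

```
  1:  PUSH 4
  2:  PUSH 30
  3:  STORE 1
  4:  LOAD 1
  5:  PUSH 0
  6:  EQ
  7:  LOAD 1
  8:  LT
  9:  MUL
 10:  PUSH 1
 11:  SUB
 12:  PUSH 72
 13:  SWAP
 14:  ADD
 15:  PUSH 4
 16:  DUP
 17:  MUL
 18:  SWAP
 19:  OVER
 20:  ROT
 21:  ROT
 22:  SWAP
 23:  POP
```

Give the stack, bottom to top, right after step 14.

[75]

PUSH 4  → [4]
PUSH 30 → [4, 30]
STORE 1 → [4]
LOAD 1  → [4, 30]
PUSH 0  → [4, 30, 0]
EQ      → [4, 0]
LOAD 1  → [4, 0, 30]
LT      → [4, 1]
MUL     → [4]
PUSH 1  → [4, 1]
SUB     → [3]
PUSH 72 → [3, 72]
SWAP    → [72, 3]
ADD     → [75]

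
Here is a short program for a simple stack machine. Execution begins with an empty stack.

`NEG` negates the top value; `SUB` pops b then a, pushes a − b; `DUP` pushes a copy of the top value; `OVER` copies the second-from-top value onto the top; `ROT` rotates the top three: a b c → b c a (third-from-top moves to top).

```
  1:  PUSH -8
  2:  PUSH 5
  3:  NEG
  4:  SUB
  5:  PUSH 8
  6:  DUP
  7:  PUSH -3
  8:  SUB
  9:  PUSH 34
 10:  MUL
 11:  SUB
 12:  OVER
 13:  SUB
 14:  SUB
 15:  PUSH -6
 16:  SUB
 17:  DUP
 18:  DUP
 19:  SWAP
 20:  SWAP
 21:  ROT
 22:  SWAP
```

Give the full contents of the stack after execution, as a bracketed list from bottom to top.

PUSH -8  [-8]
PUSH 5   [-8, 5]
NEG      [-8, -5]
SUB      [-3]
PUSH 8   [-3, 8]
DUP      [-3, 8, 8]
PUSH -3  [-3, 8, 8, -3]
SUB      [-3, 8, 11]
PUSH 34  [-3, 8, 11, 34]
MUL      [-3, 8, 374]
SUB      [-3, -366]
OVER     [-3, -366, -3]
SUB      [-3, -363]
SUB      [360]
PUSH -6  [360, -6]
SUB      [366]
DUP      [366, 366]
DUP      [366, 366, 366]
SWAP     [366, 366, 366]
SWAP     [366, 366, 366]
ROT      [366, 366, 366]
SWAP     [366, 366, 366]

[366, 366, 366]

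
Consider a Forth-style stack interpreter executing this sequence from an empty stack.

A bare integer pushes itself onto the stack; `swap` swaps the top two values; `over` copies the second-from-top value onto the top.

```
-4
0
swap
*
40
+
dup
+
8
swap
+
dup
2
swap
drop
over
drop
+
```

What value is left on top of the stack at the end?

90

-4    -4
0     -4 0
swap  0 -4
*     0
40    0 40
+     40
dup   40 40
+     80
8     80 8
swap  8 80
+     88
dup   88 88
2     88 88 2
swap  88 2 88
drop  88 2
over  88 2 88
drop  88 2
+     90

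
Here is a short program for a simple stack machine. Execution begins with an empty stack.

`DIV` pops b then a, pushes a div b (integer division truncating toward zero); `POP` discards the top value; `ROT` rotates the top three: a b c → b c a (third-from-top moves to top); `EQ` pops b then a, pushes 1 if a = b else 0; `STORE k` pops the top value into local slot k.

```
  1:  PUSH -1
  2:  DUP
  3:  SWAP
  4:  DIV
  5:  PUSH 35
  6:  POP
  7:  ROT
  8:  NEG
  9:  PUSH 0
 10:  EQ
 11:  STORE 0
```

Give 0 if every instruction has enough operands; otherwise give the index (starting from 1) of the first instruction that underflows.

7

PUSH -1 -> [-1]
DUP     -> [-1, -1]
SWAP    -> [-1, -1]
DIV     -> [1]
PUSH 35 -> [1, 35]
POP     -> [1]
ROT  — needs 3 operands, stack has 1 → underflow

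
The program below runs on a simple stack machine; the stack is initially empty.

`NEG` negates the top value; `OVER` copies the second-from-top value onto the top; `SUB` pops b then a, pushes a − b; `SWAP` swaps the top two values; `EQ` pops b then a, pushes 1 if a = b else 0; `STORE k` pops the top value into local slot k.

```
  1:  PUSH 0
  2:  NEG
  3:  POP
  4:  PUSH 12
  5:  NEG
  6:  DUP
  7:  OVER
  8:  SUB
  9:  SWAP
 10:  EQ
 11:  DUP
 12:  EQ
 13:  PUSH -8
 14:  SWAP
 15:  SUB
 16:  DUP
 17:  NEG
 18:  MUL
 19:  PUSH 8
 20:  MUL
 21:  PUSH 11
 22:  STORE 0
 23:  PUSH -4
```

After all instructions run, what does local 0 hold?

PUSH 0  → 0
NEG     → 0
POP     → (empty)
PUSH 12 → 12
NEG     → -12
DUP     → -12 -12
OVER    → -12 -12 -12
SUB     → -12 0
SWAP    → 0 -12
EQ      → 0
DUP     → 0 0
EQ      → 1
PUSH -8 → 1 -8
SWAP    → -8 1
SUB     → -9
DUP     → -9 -9
NEG     → -9 9
MUL     → -81
PUSH 8  → -81 8
MUL     → -648
PUSH 11 → -648 11
STORE 0 → -648
PUSH -4 → -648 -4

11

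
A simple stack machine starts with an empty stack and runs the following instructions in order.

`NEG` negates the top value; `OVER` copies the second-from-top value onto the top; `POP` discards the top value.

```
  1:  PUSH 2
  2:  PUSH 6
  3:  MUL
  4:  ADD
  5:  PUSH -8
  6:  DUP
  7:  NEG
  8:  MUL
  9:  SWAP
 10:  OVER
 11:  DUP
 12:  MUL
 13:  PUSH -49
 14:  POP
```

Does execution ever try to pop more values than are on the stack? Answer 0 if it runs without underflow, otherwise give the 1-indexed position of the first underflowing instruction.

PUSH 2 → [2]
PUSH 6 → [2, 6]
MUL    → [12]
ADD  — needs 2 operands, stack has 1 → underflow

4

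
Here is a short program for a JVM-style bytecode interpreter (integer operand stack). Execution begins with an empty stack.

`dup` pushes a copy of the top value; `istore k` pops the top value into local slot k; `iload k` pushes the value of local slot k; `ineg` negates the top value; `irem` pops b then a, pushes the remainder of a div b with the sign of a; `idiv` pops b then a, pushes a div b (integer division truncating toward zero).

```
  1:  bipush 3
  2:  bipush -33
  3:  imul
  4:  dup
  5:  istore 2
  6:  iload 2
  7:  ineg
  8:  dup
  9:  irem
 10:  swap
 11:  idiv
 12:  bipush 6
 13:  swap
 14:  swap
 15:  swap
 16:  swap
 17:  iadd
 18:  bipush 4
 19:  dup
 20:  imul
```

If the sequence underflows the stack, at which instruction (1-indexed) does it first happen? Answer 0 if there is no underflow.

bipush 3   : [3]
bipush -33 : [3, -33]
imul       : [-99]
dup        : [-99, -99]
istore 2   : [-99]
iload 2    : [-99, -99]
ineg       : [-99, 99]
dup        : [-99, 99, 99]
irem       : [-99, 0]
swap       : [0, -99]
idiv       : [0]
bipush 6   : [0, 6]
swap       : [6, 0]
swap       : [0, 6]
swap       : [6, 0]
swap       : [0, 6]
iadd       : [6]
bipush 4   : [6, 4]
dup        : [6, 4, 4]
imul       : [6, 16]

0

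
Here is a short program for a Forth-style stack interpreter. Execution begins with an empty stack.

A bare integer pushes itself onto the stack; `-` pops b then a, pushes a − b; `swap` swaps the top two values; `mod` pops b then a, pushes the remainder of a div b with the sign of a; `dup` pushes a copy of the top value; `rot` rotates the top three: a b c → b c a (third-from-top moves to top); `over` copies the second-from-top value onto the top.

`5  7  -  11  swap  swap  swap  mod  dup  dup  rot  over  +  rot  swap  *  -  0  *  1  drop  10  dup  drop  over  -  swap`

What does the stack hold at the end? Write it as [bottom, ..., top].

5     [5]
7     [5, 7]
-     [-2]
11    [-2, 11]
swap  [11, -2]
swap  [-2, 11]
swap  [11, -2]
mod   [1]
dup   [1, 1]
dup   [1, 1, 1]
rot   [1, 1, 1]
over  [1, 1, 1, 1]
+     [1, 1, 2]
rot   [1, 2, 1]
swap  [1, 1, 2]
*     [1, 2]
-     [-1]
0     [-1, 0]
*     [0]
1     [0, 1]
drop  [0]
10    [0, 10]
dup   [0, 10, 10]
drop  [0, 10]
over  [0, 10, 0]
-     [0, 10]
swap  [10, 0]

[10, 0]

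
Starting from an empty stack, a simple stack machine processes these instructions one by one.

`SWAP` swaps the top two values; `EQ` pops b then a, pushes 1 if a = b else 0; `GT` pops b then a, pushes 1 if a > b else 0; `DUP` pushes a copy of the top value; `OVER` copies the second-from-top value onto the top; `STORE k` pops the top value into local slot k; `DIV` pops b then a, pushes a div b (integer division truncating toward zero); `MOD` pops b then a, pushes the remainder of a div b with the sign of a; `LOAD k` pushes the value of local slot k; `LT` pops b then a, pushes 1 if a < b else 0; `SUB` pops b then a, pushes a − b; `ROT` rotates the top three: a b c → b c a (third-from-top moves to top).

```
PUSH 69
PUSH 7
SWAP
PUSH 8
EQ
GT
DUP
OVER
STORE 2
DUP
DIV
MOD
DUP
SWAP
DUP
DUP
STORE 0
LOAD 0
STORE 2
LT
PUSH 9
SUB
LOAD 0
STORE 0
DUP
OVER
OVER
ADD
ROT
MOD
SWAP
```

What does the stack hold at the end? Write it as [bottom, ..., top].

[0, 0, -9]

PUSH 69 → [69]
PUSH 7  → [69, 7]
SWAP    → [7, 69]
PUSH 8  → [7, 69, 8]
EQ      → [7, 0]
GT      → [1]
DUP     → [1, 1]
OVER    → [1, 1, 1]
STORE 2 → [1, 1]
DUP     → [1, 1, 1]
DIV     → [1, 1]
MOD     → [0]
DUP     → [0, 0]
SWAP    → [0, 0]
DUP     → [0, 0, 0]
DUP     → [0, 0, 0, 0]
STORE 0 → [0, 0, 0]
LOAD 0  → [0, 0, 0, 0]
STORE 2 → [0, 0, 0]
LT      → [0, 0]
PUSH 9  → [0, 0, 9]
SUB     → [0, -9]
LOAD 0  → [0, -9, 0]
STORE 0 → [0, -9]
DUP     → [0, -9, -9]
OVER    → [0, -9, -9, -9]
OVER    → [0, -9, -9, -9, -9]
ADD     → [0, -9, -9, -18]
ROT     → [0, -9, -18, -9]
MOD     → [0, -9, 0]
SWAP    → [0, 0, -9]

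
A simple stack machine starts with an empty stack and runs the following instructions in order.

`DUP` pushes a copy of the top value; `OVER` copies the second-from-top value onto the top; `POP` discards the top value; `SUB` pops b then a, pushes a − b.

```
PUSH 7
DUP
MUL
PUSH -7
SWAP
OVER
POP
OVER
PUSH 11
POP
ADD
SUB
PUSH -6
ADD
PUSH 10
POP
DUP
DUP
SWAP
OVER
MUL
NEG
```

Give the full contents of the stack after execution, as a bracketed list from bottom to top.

[-55, -55, -3025]

PUSH 7  → 7
DUP     → 7 7
MUL     → 49
PUSH -7 → 49 -7
SWAP    → -7 49
OVER    → -7 49 -7
POP     → -7 49
OVER    → -7 49 -7
PUSH 11 → -7 49 -7 11
POP     → -7 49 -7
ADD     → -7 42
SUB     → -49
PUSH -6 → -49 -6
ADD     → -55
PUSH 10 → -55 10
POP     → -55
DUP     → -55 -55
DUP     → -55 -55 -55
SWAP    → -55 -55 -55
OVER    → -55 -55 -55 -55
MUL     → -55 -55 3025
NEG     → -55 -55 -3025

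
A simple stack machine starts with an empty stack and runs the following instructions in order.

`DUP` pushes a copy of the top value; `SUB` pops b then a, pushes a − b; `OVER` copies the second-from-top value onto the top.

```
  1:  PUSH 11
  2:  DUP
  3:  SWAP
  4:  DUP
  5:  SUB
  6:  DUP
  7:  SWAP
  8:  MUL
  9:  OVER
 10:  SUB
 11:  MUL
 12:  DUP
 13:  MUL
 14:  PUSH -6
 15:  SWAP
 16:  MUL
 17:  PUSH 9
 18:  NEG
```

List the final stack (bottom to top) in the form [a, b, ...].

[-87846, -9]

PUSH 11 : 11
DUP     : 11 11
SWAP    : 11 11
DUP     : 11 11 11
SUB     : 11 0
DUP     : 11 0 0
SWAP    : 11 0 0
MUL     : 11 0
OVER    : 11 0 11
SUB     : 11 -11
MUL     : -121
DUP     : -121 -121
MUL     : 14641
PUSH -6 : 14641 -6
SWAP    : -6 14641
MUL     : -87846
PUSH 9  : -87846 9
NEG     : -87846 -9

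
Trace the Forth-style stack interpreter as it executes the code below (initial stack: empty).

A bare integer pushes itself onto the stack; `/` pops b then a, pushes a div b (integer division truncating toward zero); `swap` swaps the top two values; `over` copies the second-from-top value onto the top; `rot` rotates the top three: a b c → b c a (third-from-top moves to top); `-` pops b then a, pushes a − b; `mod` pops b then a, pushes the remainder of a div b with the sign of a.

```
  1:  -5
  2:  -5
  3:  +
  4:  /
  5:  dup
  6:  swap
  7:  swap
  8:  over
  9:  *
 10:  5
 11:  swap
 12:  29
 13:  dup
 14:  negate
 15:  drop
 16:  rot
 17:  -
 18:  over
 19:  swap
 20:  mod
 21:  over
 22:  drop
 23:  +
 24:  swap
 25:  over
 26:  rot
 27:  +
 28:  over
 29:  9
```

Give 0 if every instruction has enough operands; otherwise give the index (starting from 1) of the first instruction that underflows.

4

-5 → [-5]
-5 → [-5, -5]
+  → [-10]
/  — needs 2 operands, stack has 1 → underflow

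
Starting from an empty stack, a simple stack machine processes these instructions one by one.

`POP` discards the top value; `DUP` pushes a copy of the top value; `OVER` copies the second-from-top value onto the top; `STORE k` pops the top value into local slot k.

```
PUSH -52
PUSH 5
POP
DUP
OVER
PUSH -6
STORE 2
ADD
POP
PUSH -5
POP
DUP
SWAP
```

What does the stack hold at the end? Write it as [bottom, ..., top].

[-52, -52]

PUSH -52  -52
PUSH 5    -52 5
POP       -52
DUP       -52 -52
OVER      -52 -52 -52
PUSH -6   -52 -52 -52 -6
STORE 2   -52 -52 -52
ADD       -52 -104
POP       -52
PUSH -5   -52 -5
POP       -52
DUP       -52 -52
SWAP      -52 -52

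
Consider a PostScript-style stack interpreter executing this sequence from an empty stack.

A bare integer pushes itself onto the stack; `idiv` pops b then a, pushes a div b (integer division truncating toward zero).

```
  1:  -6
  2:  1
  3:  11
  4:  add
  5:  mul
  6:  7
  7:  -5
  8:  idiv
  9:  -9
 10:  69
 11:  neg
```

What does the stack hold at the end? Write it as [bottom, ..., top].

[-72, -1, -9, -69]

-6   : [-6]
1    : [-6, 1]
11   : [-6, 1, 11]
add  : [-6, 12]
mul  : [-72]
7    : [-72, 7]
-5   : [-72, 7, -5]
idiv : [-72, -1]
-9   : [-72, -1, -9]
69   : [-72, -1, -9, 69]
neg  : [-72, -1, -9, -69]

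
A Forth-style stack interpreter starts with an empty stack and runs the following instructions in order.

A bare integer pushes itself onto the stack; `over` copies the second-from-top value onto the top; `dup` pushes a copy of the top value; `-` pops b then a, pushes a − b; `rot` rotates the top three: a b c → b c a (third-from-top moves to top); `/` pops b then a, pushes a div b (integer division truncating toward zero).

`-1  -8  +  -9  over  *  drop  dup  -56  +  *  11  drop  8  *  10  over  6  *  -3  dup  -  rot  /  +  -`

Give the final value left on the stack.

-1   : -1
-8   : -1 -8
+    : -9
-9   : -9 -9
over : -9 -9 -9
*    : -9 81
drop : -9
dup  : -9 -9
-56  : -9 -9 -56
+    : -9 -65
*    : 585
11   : 585 11
drop : 585
8    : 585 8
*    : 4680
10   : 4680 10
over : 4680 10 4680
6    : 4680 10 4680 6
*    : 4680 10 28080
-3   : 4680 10 28080 -3
dup  : 4680 10 28080 -3 -3
-    : 4680 10 28080 0
rot  : 4680 28080 0 10
/    : 4680 28080 0
+    : 4680 28080
-    : -23400

-23400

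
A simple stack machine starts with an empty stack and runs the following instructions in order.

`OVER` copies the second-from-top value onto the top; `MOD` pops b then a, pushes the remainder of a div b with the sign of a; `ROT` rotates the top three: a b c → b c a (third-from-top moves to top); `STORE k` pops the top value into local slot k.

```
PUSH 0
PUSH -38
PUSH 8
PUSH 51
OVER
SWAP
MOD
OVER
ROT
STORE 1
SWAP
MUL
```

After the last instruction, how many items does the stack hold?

PUSH 0   → [0]
PUSH -38 → [0, -38]
PUSH 8   → [0, -38, 8]
PUSH 51  → [0, -38, 8, 51]
OVER     → [0, -38, 8, 51, 8]
SWAP     → [0, -38, 8, 8, 51]
MOD      → [0, -38, 8, 8]
OVER     → [0, -38, 8, 8, 8]
ROT      → [0, -38, 8, 8, 8]
STORE 1  → [0, -38, 8, 8]
SWAP     → [0, -38, 8, 8]
MUL      → [0, -38, 64]

3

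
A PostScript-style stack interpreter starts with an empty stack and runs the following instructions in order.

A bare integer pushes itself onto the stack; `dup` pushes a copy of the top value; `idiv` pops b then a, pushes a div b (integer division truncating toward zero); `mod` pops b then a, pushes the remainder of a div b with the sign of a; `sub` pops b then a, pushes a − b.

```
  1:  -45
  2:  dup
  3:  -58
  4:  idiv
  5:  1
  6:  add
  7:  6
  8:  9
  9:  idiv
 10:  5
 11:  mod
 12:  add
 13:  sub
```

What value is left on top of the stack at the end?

-46

-45  → -45
dup  → -45 -45
-58  → -45 -45 -58
idiv → -45 0
1    → -45 0 1
add  → -45 1
6    → -45 1 6
9    → -45 1 6 9
idiv → -45 1 0
5    → -45 1 0 5
mod  → -45 1 0
add  → -45 1
sub  → -46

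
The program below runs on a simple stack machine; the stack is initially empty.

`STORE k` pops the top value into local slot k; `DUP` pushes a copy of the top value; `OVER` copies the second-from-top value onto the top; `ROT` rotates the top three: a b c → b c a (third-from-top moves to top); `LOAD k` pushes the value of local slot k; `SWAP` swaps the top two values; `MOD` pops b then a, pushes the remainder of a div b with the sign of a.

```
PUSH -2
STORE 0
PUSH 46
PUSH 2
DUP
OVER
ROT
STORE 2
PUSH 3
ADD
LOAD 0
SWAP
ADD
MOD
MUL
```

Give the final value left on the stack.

92

PUSH -2 → -2
STORE 0 → (empty)
PUSH 46 → 46
PUSH 2  → 46 2
DUP     → 46 2 2
OVER    → 46 2 2 2
ROT     → 46 2 2 2
STORE 2 → 46 2 2
PUSH 3  → 46 2 2 3
ADD     → 46 2 5
LOAD 0  → 46 2 5 -2
SWAP    → 46 2 -2 5
ADD     → 46 2 3
MOD     → 46 2
MUL     → 92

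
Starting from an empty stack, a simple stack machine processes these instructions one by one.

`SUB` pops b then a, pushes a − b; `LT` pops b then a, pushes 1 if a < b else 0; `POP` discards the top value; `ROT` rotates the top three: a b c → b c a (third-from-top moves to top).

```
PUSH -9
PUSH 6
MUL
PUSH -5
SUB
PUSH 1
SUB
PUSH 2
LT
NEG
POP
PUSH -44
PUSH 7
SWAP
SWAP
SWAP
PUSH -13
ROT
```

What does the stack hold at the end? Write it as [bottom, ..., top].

PUSH -9   [-9]
PUSH 6    [-9, 6]
MUL       [-54]
PUSH -5   [-54, -5]
SUB       [-49]
PUSH 1    [-49, 1]
SUB       [-50]
PUSH 2    [-50, 2]
LT        [1]
NEG       [-1]
POP       []
PUSH -44  [-44]
PUSH 7    [-44, 7]
SWAP      [7, -44]
SWAP      [-44, 7]
SWAP      [7, -44]
PUSH -13  [7, -44, -13]
ROT       [-44, -13, 7]

[-44, -13, 7]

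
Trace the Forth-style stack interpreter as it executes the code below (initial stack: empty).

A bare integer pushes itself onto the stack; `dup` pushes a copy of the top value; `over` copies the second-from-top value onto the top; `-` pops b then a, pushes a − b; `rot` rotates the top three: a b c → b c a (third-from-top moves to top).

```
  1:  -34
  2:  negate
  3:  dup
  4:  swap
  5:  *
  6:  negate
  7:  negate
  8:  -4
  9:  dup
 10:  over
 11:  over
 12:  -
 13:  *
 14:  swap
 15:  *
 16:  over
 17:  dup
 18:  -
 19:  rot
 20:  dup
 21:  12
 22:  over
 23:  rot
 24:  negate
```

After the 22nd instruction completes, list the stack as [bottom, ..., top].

-34    -> -34
negate -> 34
dup    -> 34 34
swap   -> 34 34
*      -> 1156
negate -> -1156
negate -> 1156
-4     -> 1156 -4
dup    -> 1156 -4 -4
over   -> 1156 -4 -4 -4
over   -> 1156 -4 -4 -4 -4
-      -> 1156 -4 -4 0
*      -> 1156 -4 0
swap   -> 1156 0 -4
*      -> 1156 0
over   -> 1156 0 1156
dup    -> 1156 0 1156 1156
-      -> 1156 0 0
rot    -> 0 0 1156
dup    -> 0 0 1156 1156
12     -> 0 0 1156 1156 12
over   -> 0 0 1156 1156 12 1156

[0, 0, 1156, 1156, 12, 1156]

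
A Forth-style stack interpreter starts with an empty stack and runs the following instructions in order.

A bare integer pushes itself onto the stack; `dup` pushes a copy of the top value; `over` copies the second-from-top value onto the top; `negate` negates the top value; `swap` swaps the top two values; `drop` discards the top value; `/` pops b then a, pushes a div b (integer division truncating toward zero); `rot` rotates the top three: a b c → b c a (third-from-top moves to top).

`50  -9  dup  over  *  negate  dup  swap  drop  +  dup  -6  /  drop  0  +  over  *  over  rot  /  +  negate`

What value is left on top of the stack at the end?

4499

50     : 50
-9     : 50 -9
dup    : 50 -9 -9
over   : 50 -9 -9 -9
*      : 50 -9 81
negate : 50 -9 -81
dup    : 50 -9 -81 -81
swap   : 50 -9 -81 -81
drop   : 50 -9 -81
+      : 50 -90
dup    : 50 -90 -90
-6     : 50 -90 -90 -6
/      : 50 -90 15
drop   : 50 -90
0      : 50 -90 0
+      : 50 -90
over   : 50 -90 50
*      : 50 -4500
over   : 50 -4500 50
rot    : -4500 50 50
/      : -4500 1
+      : -4499
negate : 4499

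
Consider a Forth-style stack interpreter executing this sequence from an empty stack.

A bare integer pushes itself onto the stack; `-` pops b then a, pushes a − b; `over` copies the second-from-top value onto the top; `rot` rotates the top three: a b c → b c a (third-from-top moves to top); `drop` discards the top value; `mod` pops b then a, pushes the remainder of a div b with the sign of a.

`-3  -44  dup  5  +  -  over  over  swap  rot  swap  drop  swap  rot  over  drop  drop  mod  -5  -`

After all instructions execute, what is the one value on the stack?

5

-3   → [-3]
-44  → [-3, -44]
dup  → [-3, -44, -44]
5    → [-3, -44, -44, 5]
+    → [-3, -44, -39]
-    → [-3, -5]
over → [-3, -5, -3]
over → [-3, -5, -3, -5]
swap → [-3, -5, -5, -3]
rot  → [-3, -5, -3, -5]
swap → [-3, -5, -5, -3]
drop → [-3, -5, -5]
swap → [-3, -5, -5]
rot  → [-5, -5, -3]
over → [-5, -5, -3, -5]
drop → [-5, -5, -3]
drop → [-5, -5]
mod  → [0]
-5   → [0, -5]
-    → [5]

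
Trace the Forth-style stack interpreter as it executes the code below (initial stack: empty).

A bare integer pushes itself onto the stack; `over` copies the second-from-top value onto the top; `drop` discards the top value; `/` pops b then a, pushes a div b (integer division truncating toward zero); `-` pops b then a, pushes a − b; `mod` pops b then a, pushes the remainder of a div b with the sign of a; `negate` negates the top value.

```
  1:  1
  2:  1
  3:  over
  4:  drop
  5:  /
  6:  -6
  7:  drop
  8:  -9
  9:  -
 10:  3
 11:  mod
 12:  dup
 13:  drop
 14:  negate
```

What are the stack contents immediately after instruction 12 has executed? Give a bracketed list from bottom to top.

1    -> 1
1    -> 1 1
over -> 1 1 1
drop -> 1 1
/    -> 1
-6   -> 1 -6
drop -> 1
-9   -> 1 -9
-    -> 10
3    -> 10 3
mod  -> 1
dup  -> 1 1

[1, 1]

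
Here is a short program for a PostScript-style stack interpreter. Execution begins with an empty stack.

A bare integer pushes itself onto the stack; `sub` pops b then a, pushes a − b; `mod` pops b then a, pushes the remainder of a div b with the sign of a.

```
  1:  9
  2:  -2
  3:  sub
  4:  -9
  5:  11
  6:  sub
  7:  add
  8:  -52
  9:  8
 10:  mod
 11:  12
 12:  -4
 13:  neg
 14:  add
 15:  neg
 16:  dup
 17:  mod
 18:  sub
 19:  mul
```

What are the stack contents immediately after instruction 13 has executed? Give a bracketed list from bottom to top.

9    9
-2   9 -2
sub  11
-9   11 -9
11   11 -9 11
sub  11 -20
add  -9
-52  -9 -52
8    -9 -52 8
mod  -9 -4
12   -9 -4 12
-4   -9 -4 12 -4
neg  -9 -4 12 4

[-9, -4, 12, 4]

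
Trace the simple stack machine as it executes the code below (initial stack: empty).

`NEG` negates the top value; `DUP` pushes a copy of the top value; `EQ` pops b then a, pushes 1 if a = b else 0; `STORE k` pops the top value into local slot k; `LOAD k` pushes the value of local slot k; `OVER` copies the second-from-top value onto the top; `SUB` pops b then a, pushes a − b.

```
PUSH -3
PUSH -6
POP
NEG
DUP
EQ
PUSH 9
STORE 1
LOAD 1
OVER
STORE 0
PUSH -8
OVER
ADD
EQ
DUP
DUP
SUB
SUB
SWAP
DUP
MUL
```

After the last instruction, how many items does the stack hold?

2

PUSH -3 → [-3]
PUSH -6 → [-3, -6]
POP     → [-3]
NEG     → [3]
DUP     → [3, 3]
EQ      → [1]
PUSH 9  → [1, 9]
STORE 1 → [1]
LOAD 1  → [1, 9]
OVER    → [1, 9, 1]
STORE 0 → [1, 9]
PUSH -8 → [1, 9, -8]
OVER    → [1, 9, -8, 9]
ADD     → [1, 9, 1]
EQ      → [1, 0]
DUP     → [1, 0, 0]
DUP     → [1, 0, 0, 0]
SUB     → [1, 0, 0]
SUB     → [1, 0]
SWAP    → [0, 1]
DUP     → [0, 1, 1]
MUL     → [0, 1]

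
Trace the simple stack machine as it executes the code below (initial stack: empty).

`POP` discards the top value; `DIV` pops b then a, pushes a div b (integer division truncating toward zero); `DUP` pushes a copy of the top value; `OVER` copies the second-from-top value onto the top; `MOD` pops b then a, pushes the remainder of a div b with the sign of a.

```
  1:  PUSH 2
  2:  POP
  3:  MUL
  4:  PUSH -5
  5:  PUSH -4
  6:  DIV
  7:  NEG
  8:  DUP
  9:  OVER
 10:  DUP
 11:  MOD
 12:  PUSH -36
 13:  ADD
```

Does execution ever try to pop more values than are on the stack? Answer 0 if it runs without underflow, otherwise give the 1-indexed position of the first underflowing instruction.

PUSH 2 : [2]
POP    : []
MUL  — needs 2 operands, stack has 0 → underflow

3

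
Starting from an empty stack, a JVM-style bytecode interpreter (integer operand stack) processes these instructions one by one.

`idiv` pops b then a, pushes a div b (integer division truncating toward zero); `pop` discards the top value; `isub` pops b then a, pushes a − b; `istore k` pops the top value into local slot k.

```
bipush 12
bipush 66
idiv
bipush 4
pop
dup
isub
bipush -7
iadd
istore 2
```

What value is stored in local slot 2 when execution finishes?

bipush 12  [12]
bipush 66  [12, 66]
idiv       [0]
bipush 4   [0, 4]
pop        [0]
dup        [0, 0]
isub       [0]
bipush -7  [0, -7]
iadd       [-7]
istore 2   []

-7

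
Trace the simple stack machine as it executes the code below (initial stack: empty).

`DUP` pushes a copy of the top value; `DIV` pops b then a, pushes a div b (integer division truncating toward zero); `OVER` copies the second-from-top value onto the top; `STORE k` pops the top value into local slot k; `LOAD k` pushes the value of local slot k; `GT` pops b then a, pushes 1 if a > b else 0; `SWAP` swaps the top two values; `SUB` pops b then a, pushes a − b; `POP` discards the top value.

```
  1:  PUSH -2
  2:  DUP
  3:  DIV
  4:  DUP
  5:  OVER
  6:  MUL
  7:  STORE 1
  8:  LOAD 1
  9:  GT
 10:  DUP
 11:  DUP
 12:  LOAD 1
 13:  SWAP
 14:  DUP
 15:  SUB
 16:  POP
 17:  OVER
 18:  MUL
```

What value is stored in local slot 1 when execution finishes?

1

PUSH -2 → -2
DUP     → -2 -2
DIV     → 1
DUP     → 1 1
OVER    → 1 1 1
MUL     → 1 1
STORE 1 → 1
LOAD 1  → 1 1
GT      → 0
DUP     → 0 0
DUP     → 0 0 0
LOAD 1  → 0 0 0 1
SWAP    → 0 0 1 0
DUP     → 0 0 1 0 0
SUB     → 0 0 1 0
POP     → 0 0 1
OVER    → 0 0 1 0
MUL     → 0 0 0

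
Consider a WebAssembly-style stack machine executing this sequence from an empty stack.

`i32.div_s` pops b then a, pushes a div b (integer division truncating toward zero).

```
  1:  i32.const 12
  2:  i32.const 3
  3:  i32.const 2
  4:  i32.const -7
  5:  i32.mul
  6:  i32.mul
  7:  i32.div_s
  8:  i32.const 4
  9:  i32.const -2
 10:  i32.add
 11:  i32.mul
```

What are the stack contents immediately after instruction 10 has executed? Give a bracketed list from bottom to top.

[0, 2]

i32.const 12 → [12]
i32.const 3  → [12, 3]
i32.const 2  → [12, 3, 2]
i32.const -7 → [12, 3, 2, -7]
i32.mul      → [12, 3, -14]
i32.mul      → [12, -42]
i32.div_s    → [0]
i32.const 4  → [0, 4]
i32.const -2 → [0, 4, -2]
i32.add      → [0, 2]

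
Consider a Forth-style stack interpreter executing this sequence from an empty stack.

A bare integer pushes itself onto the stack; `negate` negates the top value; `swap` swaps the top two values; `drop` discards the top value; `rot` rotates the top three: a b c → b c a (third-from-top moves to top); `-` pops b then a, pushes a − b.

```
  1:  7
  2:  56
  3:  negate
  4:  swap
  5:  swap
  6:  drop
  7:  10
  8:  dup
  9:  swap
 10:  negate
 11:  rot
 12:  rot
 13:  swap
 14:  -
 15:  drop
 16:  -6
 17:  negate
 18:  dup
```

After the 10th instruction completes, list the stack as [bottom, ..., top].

7      : 7
56     : 7 56
negate : 7 -56
swap   : -56 7
swap   : 7 -56
drop   : 7
10     : 7 10
dup    : 7 10 10
swap   : 7 10 10
negate : 7 10 -10

[7, 10, -10]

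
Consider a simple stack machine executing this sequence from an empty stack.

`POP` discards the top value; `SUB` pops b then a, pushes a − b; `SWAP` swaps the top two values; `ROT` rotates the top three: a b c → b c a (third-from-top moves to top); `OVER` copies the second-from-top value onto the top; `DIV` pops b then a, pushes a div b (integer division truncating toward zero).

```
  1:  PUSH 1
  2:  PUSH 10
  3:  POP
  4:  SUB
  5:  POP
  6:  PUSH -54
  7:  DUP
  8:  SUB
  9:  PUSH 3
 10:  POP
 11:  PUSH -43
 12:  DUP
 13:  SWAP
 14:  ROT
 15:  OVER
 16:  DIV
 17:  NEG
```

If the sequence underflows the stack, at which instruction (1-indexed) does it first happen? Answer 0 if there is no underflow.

PUSH 1   1
PUSH 10  1 10
POP      1
SUB  — needs 2 operands, stack has 1 → underflow

4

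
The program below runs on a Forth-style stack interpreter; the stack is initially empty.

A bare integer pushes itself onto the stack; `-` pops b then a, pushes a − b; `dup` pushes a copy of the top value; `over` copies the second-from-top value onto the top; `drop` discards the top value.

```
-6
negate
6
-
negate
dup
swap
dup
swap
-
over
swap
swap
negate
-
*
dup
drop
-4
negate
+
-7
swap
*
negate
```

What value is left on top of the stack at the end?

-6     -> -6
negate -> 6
6      -> 6 6
-      -> 0
negate -> 0
dup    -> 0 0
swap   -> 0 0
dup    -> 0 0 0
swap   -> 0 0 0
-      -> 0 0
over   -> 0 0 0
swap   -> 0 0 0
swap   -> 0 0 0
negate -> 0 0 0
-      -> 0 0
*      -> 0
dup    -> 0 0
drop   -> 0
-4     -> 0 -4
negate -> 0 4
+      -> 4
-7     -> 4 -7
swap   -> -7 4
*      -> -28
negate -> 28

28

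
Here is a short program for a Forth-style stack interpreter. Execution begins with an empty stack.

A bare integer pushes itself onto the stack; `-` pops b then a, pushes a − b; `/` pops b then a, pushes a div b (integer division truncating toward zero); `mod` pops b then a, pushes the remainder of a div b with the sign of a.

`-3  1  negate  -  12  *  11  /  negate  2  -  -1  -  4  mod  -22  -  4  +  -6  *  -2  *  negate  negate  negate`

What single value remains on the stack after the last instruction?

-324

-3     → -3
1      → -3 1
negate → -3 -1
-      → -2
12     → -2 12
*      → -24
11     → -24 11
/      → -2
negate → 2
2      → 2 2
-      → 0
-1     → 0 -1
-      → 1
4      → 1 4
mod    → 1
-22    → 1 -22
-      → 23
4      → 23 4
+      → 27
-6     → 27 -6
*      → -162
-2     → -162 -2
*      → 324
negate → -324
negate → 324
negate → -324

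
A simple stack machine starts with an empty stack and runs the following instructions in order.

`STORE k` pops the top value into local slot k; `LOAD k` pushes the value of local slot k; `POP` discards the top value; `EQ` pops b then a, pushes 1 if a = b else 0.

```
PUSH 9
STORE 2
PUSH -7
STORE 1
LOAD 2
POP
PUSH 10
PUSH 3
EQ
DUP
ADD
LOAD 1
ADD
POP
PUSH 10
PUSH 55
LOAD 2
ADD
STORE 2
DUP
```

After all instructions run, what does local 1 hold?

PUSH 9   [9]
STORE 2  []
PUSH -7  [-7]
STORE 1  []
LOAD 2   [9]
POP      []
PUSH 10  [10]
PUSH 3   [10, 3]
EQ       [0]
DUP      [0, 0]
ADD      [0]
LOAD 1   [0, -7]
ADD      [-7]
POP      []
PUSH 10  [10]
PUSH 55  [10, 55]
LOAD 2   [10, 55, 9]
ADD      [10, 64]
STORE 2  [10]
DUP      [10, 10]

-7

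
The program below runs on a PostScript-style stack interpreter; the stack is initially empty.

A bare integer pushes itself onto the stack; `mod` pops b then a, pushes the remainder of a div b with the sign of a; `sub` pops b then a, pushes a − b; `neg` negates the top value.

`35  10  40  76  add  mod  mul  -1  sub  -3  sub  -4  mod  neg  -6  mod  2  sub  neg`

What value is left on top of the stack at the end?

35  -> 35
10  -> 35 10
40  -> 35 10 40
76  -> 35 10 40 76
add -> 35 10 116
mod -> 35 10
mul -> 350
-1  -> 350 -1
sub -> 351
-3  -> 351 -3
sub -> 354
-4  -> 354 -4
mod -> 2
neg -> -2
-6  -> -2 -6
mod -> -2
2   -> -2 2
sub -> -4
neg -> 4

4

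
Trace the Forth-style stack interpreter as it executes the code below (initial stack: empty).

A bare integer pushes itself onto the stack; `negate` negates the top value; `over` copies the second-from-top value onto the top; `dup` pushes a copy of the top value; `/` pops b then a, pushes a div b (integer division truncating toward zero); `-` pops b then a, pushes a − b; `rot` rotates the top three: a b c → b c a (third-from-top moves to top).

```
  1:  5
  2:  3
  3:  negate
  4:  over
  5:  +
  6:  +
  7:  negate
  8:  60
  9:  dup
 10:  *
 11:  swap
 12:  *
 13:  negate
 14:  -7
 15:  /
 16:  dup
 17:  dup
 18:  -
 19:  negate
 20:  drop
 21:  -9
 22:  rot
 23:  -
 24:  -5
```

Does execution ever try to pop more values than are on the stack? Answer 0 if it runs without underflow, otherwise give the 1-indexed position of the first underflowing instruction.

22

5      → 5
3      → 5 3
negate → 5 -3
over   → 5 -3 5
+      → 5 2
+      → 7
negate → -7
60     → -7 60
dup    → -7 60 60
*      → -7 3600
swap   → 3600 -7
*      → -25200
negate → 25200
-7     → 25200 -7
/      → -3600
dup    → -3600 -3600
dup    → -3600 -3600 -3600
-      → -3600 0
negate → -3600 0
drop   → -3600
-9     → -3600 -9
rot  — needs 3 operands, stack has 2 → underflow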